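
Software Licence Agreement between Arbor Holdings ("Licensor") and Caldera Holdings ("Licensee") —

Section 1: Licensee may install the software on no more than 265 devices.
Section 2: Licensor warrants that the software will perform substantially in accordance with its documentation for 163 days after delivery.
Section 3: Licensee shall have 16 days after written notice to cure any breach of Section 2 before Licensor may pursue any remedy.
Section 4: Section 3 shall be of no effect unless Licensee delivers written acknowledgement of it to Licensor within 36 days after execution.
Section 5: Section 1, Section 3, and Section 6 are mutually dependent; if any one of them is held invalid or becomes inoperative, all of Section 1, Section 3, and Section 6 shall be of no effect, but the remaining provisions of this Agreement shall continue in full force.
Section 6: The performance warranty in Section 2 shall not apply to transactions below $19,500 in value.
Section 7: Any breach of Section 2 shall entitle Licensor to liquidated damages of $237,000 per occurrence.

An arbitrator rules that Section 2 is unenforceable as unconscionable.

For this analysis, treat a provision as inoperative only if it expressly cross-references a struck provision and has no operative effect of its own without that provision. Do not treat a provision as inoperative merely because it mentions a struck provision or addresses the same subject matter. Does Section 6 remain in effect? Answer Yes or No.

No

Section 2 is struck. Section 3 has no operative effect of its own apart from Section 2 and is therefore inoperative. The whole of Section 6 is the carve-out from the performance warranty, defined by reference to Section 2, so Section 6 cannot stand once Section 2 is removed. The whole of Section 7 is the liquidated-damages amount, defined by reference to Section 2, so Section 7 cannot stand once Section 2 is removed. The only function of Section 4 is the acknowledgement condition for Section 3, so it cannot stand once Section 3 is removed. Section 5 declares Section 1, Section 3, and Section 6 mutually dependent; since one of them has fallen, all of them are of no effect. That brings down Section 1 as well. The remainder continues in force under Section 5. Only Section 5 remains in effect. Section 6 is among the inoperative provisions, so the answer is no.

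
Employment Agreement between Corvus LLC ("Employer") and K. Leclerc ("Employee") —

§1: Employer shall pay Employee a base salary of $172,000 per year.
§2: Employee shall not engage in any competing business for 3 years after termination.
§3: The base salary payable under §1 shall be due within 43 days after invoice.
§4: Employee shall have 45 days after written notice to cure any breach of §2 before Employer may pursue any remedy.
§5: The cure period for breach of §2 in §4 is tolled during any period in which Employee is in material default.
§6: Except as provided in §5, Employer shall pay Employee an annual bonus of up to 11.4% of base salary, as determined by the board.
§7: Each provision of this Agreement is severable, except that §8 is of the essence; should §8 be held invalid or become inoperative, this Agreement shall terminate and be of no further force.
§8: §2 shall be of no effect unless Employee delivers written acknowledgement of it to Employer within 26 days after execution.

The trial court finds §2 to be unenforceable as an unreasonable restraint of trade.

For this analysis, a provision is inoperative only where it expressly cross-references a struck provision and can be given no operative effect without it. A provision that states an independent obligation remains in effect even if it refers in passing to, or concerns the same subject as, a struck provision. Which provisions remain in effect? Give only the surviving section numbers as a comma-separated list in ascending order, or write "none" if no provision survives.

§2 is struck. §4 operates only by reference to §2, so it falls with §2. §8 merely fixes the acknowledgement condition for §2; with §2 gone it has nothing to operate on and falls away. §5 does nothing except set the tolling of the cure period for breach of §2 by reference to §4; with §4 gone it has no independent effect and is inoperative. §7 makes §8 an essential term, and §8 has been rendered inoperative by the cascade; under §7, the entire Agreement is therefore void. No provision of the Agreement survives.

none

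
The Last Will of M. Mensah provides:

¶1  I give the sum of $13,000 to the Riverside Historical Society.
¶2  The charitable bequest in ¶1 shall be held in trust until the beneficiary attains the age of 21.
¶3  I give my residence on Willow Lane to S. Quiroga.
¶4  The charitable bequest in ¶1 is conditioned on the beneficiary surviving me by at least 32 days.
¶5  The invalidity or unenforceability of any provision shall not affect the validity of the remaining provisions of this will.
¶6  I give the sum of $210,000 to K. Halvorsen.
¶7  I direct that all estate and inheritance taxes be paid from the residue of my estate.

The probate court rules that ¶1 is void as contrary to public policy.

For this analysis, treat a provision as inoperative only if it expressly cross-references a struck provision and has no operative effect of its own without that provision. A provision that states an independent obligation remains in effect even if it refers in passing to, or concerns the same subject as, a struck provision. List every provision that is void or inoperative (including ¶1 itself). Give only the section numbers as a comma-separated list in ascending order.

¶1 is struck. ¶2 has no operative effect of its own apart from ¶1 and is therefore inoperative. ¶4 has no operative effect of its own apart from ¶1 and is therefore inoperative. Under the severability clause in ¶5, the remaining provisions continue in force. The provisions still in force are ¶3, ¶5, ¶6, and ¶7.

1, 2, 4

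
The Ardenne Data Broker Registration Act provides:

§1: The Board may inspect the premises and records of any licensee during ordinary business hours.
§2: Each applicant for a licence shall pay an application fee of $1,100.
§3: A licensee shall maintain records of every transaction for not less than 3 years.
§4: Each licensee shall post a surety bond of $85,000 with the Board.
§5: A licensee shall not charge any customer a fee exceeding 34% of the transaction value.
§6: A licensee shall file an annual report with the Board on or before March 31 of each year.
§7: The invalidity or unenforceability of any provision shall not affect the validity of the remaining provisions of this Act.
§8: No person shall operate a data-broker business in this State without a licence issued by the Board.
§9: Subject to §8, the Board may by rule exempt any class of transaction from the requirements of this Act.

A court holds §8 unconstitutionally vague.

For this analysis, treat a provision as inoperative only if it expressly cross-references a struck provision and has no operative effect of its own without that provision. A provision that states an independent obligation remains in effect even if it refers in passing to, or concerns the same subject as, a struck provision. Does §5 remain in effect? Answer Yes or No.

Yes

§8 is struck. §9 mentions §8 but its own obligation stands independently of §8, so §9 is not affected. Nothing else in the Act is defined by reference to §8. Under the severability clause in §7, the remaining provisions continue in force. §1, §2, §3, §4, §5, §6, §7, and §9 remain in effect. §5 is among the surviving provisions, so the answer is yes.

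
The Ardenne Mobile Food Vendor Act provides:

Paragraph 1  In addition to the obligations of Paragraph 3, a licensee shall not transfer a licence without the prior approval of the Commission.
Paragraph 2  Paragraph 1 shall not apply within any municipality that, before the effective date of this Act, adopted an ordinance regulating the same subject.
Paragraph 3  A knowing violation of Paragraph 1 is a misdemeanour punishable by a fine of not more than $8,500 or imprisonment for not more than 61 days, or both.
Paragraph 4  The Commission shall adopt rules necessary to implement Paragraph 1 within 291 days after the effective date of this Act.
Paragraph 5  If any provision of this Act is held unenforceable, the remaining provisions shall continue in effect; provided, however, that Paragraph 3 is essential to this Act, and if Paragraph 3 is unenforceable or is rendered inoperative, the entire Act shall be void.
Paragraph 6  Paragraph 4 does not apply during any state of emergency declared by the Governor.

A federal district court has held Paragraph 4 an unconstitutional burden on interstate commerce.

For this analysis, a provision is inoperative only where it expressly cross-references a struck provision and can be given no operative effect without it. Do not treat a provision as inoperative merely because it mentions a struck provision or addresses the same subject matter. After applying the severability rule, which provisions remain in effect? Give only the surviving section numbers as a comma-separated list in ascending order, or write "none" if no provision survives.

1, 2, 3, 5

Paragraph 4 is struck. Paragraph 6 merely fixes the emergency suspension of Paragraph 4; with Paragraph 4 gone it has nothing to operate on and falls away. Paragraph 5 makes Paragraph 3 an essential term, but Paragraph 3 is unaffected, so the severability proviso in Paragraph 5 preserves the remaining provisions. That leaves Paragraph 1, Paragraph 2, Paragraph 3, and Paragraph 5 in effect.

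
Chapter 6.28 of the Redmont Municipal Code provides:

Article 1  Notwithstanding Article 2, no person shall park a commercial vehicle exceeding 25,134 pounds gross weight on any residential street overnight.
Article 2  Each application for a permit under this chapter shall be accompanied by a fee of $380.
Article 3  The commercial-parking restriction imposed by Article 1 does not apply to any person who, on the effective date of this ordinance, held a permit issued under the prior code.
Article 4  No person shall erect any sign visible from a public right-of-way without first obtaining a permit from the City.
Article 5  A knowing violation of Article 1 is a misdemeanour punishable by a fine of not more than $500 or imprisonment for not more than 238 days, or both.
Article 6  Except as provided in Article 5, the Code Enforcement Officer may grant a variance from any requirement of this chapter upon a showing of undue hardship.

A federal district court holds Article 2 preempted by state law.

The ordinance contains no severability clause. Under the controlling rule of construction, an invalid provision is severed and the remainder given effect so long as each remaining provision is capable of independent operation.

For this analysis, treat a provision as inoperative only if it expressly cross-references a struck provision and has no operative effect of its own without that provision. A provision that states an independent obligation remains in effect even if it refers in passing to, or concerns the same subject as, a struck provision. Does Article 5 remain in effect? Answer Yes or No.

Yes

Article 2 is struck. Although Article 1 refers to Article 2, its operative terms do not depend on Article 2, so it remains in effect. Nothing else in the ordinance is defined by reference to Article 2. With no severability clause, the stated default rule severs what cannot stand and enforces each remaining provision that can operate on its own. That leaves Article 1, Article 3, Article 4, Article 5, and Article 6 in effect. Article 5 is among the surviving provisions, so the answer is yes.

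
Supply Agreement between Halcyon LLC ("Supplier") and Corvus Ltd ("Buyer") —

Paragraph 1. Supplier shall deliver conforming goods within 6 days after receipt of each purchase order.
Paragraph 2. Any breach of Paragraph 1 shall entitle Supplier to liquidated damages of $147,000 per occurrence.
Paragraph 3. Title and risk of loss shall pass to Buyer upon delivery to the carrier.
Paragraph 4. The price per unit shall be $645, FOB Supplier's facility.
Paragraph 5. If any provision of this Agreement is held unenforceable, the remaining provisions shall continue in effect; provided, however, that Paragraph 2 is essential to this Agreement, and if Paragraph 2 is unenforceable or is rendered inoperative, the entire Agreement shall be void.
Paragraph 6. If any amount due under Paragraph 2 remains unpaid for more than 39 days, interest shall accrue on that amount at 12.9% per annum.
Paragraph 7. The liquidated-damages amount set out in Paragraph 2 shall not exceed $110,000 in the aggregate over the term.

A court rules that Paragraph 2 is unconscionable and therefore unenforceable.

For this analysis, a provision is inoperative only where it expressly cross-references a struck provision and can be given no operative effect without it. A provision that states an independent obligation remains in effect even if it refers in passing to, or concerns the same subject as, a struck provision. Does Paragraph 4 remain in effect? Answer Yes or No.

No

Paragraph 2 is struck. Paragraph 6 operates only by reference to Paragraph 2, so it falls with Paragraph 2. The whole of Paragraph 7 is the aggregate cap on the liquidated-damages amount, defined by reference to Paragraph 2, so Paragraph 7 cannot stand once Paragraph 2 is removed. Paragraph 5 makes Paragraph 2 an essential term, and Paragraph 2 is the provision held invalid; under Paragraph 5, the entire Agreement is therefore void. No provision of the Agreement survives. Paragraph 4 is among the inoperative provisions, so the answer is no.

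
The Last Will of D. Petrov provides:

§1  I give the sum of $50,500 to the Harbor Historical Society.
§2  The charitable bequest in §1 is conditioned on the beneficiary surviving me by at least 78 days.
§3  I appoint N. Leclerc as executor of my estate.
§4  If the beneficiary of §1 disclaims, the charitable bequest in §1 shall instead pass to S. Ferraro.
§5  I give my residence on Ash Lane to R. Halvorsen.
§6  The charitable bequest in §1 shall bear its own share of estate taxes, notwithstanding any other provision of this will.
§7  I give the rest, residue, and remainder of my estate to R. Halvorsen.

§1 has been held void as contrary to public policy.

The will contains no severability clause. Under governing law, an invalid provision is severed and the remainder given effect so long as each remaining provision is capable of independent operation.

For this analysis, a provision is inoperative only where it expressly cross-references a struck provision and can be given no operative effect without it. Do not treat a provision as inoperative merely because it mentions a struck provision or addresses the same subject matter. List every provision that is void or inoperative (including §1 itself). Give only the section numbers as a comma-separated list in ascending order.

1, 2, 4, 6

§1 is struck. §2 operates only by reference to §1, so it falls with §1. §4 merely fixes the alternative disposition for §1; with §1 gone it has nothing to operate on and falls away. §6 has no operative effect of its own apart from §1 and is therefore inoperative. Under the stated default rule, only provisions that cannot operate independently fall away; the rest are enforced. The provisions still in force are §3, §5, and §7.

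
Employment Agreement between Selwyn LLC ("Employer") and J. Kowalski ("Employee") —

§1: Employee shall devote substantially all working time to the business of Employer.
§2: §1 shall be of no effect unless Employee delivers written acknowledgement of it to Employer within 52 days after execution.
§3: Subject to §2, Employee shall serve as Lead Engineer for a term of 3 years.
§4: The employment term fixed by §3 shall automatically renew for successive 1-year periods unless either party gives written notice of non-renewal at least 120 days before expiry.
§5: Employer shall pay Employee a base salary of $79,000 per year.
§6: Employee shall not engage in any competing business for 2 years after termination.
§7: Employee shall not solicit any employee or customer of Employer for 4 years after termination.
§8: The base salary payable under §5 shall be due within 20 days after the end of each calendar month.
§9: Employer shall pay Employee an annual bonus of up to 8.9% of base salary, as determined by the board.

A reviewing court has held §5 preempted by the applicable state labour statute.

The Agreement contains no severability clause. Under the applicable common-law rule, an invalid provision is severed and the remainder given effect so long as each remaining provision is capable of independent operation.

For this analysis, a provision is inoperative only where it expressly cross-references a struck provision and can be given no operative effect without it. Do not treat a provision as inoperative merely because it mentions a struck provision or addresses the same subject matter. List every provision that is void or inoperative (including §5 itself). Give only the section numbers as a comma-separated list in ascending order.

5, 8

§5 is struck. §8 operates only by reference to §5, so it falls with §5. Under the stated default rule, only provisions that cannot operate independently fall away; the rest are enforced. §1, §2, §3, §4, §6, §7, and §9 remain in effect.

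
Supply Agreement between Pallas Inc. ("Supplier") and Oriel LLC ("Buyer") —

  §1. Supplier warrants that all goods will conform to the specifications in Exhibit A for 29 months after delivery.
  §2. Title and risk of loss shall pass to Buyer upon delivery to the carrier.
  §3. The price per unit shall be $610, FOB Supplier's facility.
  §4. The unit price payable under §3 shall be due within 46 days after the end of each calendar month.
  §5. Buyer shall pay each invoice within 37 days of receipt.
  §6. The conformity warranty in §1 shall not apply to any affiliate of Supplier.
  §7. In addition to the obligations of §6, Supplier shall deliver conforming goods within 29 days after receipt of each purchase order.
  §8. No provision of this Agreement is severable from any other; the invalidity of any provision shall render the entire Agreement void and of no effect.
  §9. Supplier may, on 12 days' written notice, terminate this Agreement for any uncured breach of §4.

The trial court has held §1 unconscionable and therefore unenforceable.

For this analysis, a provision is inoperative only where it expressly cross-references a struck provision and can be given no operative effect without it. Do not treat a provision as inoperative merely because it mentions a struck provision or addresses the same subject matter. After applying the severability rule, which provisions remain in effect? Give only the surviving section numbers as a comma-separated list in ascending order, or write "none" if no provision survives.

§1 is struck. The whole of §6 is the carve-out from the conformity warranty, defined by reference to §1, so §6 cannot stand once §1 is removed. §8 provides that the Agreement is not severable, so the invalidity of any one provision voids the entire Agreement. No provision of the Agreement survives.

none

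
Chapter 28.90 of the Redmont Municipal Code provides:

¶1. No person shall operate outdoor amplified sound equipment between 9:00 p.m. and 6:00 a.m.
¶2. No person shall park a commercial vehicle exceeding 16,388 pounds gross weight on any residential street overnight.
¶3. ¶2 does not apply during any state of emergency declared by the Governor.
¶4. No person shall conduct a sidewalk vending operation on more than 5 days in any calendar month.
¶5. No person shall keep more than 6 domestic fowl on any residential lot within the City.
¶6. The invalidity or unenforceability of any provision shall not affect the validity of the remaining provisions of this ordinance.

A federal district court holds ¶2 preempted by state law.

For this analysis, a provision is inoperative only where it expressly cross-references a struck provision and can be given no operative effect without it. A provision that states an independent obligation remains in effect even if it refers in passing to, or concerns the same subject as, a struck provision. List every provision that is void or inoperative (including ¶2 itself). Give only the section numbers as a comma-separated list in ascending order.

2, 3

¶2 is struck. ¶3 has no operative effect of its own apart from ¶2 and is therefore inoperative. ¶6 is a severability clause and preserves every provision that can still be given independent effect. The provisions still in force are ¶1, ¶4, ¶5, and ¶6.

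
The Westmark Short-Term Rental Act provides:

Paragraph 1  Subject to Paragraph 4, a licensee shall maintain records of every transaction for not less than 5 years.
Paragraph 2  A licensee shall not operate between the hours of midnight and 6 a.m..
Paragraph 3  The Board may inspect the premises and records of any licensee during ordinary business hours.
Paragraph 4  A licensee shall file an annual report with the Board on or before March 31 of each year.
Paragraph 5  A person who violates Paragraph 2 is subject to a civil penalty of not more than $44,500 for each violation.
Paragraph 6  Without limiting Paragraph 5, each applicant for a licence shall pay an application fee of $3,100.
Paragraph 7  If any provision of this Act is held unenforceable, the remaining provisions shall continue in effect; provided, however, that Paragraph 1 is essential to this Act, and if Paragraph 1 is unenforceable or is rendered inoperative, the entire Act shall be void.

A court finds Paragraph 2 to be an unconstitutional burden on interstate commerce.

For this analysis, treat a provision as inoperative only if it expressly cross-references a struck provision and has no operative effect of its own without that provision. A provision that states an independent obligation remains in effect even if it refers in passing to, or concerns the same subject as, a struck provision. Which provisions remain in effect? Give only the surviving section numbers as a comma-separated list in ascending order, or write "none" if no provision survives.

1, 3, 4, 6, 7

Paragraph 2 is struck. Paragraph 5 has no operative effect of its own apart from Paragraph 2 and is therefore inoperative. Paragraph 6 mentions Paragraph 5 but its own obligation stands independently of Paragraph 5, so Paragraph 6 is not affected. Paragraph 7 makes Paragraph 1 an essential term, but Paragraph 1 is unaffected, so the severability proviso in Paragraph 7 preserves the remaining provisions. That leaves Paragraph 1, Paragraph 3, Paragraph 4, Paragraph 6, and Paragraph 7 in effect.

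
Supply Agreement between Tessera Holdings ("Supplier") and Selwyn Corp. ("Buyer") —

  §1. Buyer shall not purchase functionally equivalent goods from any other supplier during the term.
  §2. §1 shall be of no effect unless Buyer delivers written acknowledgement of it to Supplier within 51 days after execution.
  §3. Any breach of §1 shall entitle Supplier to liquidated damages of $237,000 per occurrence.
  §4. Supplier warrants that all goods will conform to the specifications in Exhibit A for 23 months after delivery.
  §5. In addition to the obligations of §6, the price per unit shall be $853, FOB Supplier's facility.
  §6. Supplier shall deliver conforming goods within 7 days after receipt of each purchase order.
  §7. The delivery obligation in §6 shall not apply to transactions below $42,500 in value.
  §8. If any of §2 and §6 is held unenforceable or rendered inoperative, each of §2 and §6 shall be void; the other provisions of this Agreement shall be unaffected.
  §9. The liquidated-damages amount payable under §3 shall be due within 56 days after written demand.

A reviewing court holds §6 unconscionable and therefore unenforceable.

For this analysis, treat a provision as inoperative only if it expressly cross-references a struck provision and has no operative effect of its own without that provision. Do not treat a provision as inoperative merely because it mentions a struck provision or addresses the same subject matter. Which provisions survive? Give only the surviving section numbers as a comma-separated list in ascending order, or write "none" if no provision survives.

§6 is struck. The whole of §7 is the carve-out from the delivery obligation, defined by reference to §6, so §7 cannot stand once §6 is removed. Although §5 refers to §6, its operative terms do not depend on §6, so it remains in effect. §8 declares §2 and §6 mutually dependent; since one of them has fallen, all of them are of no effect. That brings down §2 as well. The remainder continues in force under §8. That leaves §1, §3, §4, §5, §8, and §9 in effect.

1, 3, 4, 5, 8, 9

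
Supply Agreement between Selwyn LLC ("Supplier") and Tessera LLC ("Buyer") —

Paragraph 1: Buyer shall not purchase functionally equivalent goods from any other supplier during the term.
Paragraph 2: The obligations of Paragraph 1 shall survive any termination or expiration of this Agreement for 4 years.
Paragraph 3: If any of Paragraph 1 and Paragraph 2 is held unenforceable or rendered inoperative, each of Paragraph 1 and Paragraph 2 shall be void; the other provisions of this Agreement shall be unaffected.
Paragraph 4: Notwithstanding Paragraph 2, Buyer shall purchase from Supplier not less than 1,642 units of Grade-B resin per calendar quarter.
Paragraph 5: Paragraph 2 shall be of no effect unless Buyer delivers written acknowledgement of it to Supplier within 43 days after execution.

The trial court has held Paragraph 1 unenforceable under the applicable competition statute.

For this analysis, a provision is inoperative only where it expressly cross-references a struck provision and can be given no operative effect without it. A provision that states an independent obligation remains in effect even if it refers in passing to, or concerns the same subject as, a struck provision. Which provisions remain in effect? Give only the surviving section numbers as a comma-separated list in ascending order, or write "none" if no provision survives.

Paragraph 1 is struck. Paragraph 2 has no operative effect of its own apart from Paragraph 1 and is therefore inoperative. The only function of Paragraph 5 is the acknowledgement condition for Paragraph 2, so it cannot stand once Paragraph 2 is removed. Although Paragraph 4 refers to Paragraph 2, its operative terms do not depend on Paragraph 2, so it remains in effect. Paragraph 3 declares Paragraph 1 and Paragraph 2 mutually dependent; since one of them has fallen, all of them are of no effect. The remainder continues in force under Paragraph 3. The provisions still in force are Paragraph 3 and Paragraph 4.

3, 4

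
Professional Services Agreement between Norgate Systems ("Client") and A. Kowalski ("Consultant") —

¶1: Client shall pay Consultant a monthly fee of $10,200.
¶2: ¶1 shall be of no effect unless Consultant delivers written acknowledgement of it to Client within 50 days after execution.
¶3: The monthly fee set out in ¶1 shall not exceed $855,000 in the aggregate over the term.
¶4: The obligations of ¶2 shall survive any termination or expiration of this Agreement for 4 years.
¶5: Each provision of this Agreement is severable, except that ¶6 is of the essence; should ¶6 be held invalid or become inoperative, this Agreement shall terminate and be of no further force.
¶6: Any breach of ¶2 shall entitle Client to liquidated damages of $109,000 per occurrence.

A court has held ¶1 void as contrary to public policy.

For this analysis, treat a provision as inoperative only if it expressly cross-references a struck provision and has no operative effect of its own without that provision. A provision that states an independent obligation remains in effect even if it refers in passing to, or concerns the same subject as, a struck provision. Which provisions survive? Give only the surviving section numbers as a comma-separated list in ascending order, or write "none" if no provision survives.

none

¶1 is struck. ¶2 merely fixes the acknowledgement condition for ¶1; with ¶1 gone it has nothing to operate on and falls away. ¶3 does nothing except set the aggregate cap on the monthly fee by reference to ¶1; with ¶1 gone it has no independent effect and is inoperative. The only function of ¶4 is the survival period for ¶2, so it cannot stand once ¶2 is removed. ¶6 operates only by reference to ¶2, so it falls with ¶2. ¶5 makes ¶6 an essential term, and ¶6 has been rendered inoperative by the cascade; under ¶5, the entire Agreement is therefore void. No provision of the Agreement survives.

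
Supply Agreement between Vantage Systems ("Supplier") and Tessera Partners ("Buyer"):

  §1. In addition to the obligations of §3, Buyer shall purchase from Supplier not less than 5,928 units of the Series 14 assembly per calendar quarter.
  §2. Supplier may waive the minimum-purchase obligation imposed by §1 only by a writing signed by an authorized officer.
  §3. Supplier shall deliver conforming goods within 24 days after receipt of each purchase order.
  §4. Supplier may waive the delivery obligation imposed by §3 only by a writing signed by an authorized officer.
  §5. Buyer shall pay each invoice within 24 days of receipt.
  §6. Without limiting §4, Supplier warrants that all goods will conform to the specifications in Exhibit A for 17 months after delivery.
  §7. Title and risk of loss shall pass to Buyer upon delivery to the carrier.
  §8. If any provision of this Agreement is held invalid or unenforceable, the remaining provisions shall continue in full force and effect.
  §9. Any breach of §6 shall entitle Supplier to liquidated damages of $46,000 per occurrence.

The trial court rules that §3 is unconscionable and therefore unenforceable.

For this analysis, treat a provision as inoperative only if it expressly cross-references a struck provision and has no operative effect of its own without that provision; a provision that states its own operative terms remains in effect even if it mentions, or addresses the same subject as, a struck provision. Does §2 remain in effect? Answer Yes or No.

§3 is struck. §4 merely fixes the waiver condition for §3; with §3 gone it has nothing to operate on and falls away. Although §6 refers to §4, its operative terms do not depend on §4, so it remains in effect. Although §1 refers to §3, its operative terms do not depend on §3, so it remains in effect. Under the severability clause in §8, the remaining provisions continue in force. The provisions still in force are §1, §2, §5, §6, §7, §8, and §9. §2 is among the surviving provisions, so the answer is yes.

Yes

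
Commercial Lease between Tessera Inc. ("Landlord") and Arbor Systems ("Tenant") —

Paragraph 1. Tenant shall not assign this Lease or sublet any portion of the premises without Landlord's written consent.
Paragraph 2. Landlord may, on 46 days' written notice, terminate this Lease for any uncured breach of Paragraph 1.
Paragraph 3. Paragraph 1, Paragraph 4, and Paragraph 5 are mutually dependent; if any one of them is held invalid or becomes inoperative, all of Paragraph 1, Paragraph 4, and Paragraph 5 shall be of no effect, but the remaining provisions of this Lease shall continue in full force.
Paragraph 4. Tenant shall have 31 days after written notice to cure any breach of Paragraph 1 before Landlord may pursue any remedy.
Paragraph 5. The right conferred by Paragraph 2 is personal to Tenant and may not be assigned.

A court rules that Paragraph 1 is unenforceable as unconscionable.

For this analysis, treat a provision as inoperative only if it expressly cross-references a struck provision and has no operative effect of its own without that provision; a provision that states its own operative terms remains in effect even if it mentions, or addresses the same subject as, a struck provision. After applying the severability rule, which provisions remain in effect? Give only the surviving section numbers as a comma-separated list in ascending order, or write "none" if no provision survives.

3

Paragraph 1 is struck. Paragraph 2 operates only by reference to Paragraph 1, so it falls with Paragraph 1. Paragraph 4 has no operative effect of its own apart from Paragraph 1 and is therefore inoperative. Paragraph 5 merely fixes the non-assignment of Paragraph 2; with Paragraph 2 gone it has nothing to operate on and falls away. Paragraph 3 declares Paragraph 1, Paragraph 4, and Paragraph 5 mutually dependent; since one of them has fallen, all of them are of no effect. The remainder continues in force under Paragraph 3. Only Paragraph 3 remains in effect.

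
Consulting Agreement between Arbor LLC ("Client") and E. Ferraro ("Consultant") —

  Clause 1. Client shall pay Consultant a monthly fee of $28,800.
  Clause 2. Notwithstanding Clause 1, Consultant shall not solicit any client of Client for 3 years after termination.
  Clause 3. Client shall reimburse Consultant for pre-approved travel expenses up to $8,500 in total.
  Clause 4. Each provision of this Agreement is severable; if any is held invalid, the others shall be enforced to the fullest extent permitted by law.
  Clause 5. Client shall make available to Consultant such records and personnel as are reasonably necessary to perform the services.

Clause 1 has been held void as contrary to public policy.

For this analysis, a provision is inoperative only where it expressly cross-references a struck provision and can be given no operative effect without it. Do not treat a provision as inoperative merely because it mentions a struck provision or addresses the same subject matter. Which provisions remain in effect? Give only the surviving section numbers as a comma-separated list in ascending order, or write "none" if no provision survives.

2, 3, 4, 5

Clause 1 is struck. Clause 2 mentions Clause 1 but its own obligation stands independently of Clause 1, so Clause 2 is not affected. Nothing else in the Agreement is defined by reference to Clause 1. Under the severability clause in Clause 4, the remaining provisions continue in force. That leaves Clause 2, Clause 3, Clause 4, and Clause 5 in effect.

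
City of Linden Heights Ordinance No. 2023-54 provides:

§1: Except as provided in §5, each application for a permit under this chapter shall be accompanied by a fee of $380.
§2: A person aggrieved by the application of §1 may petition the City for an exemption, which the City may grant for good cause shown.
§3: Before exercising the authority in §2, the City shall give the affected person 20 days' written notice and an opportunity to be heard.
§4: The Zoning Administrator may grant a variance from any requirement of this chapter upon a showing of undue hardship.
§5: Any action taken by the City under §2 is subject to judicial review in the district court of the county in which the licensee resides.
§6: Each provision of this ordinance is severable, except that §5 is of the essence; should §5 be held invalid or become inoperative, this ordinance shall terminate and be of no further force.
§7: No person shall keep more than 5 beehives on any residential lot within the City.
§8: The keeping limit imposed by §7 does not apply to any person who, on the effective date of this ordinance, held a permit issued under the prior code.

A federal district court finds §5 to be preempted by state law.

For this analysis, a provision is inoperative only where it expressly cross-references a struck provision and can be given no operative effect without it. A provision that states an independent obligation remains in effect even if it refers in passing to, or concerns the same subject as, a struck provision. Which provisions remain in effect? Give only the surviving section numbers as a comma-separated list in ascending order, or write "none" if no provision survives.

§5 is struck. No other provision's operative terms depend on §5. §6 makes §5 an essential term, and §5 is the provision held invalid; under §6, the entire ordinance is therefore void. No provision of the ordinance survives.

none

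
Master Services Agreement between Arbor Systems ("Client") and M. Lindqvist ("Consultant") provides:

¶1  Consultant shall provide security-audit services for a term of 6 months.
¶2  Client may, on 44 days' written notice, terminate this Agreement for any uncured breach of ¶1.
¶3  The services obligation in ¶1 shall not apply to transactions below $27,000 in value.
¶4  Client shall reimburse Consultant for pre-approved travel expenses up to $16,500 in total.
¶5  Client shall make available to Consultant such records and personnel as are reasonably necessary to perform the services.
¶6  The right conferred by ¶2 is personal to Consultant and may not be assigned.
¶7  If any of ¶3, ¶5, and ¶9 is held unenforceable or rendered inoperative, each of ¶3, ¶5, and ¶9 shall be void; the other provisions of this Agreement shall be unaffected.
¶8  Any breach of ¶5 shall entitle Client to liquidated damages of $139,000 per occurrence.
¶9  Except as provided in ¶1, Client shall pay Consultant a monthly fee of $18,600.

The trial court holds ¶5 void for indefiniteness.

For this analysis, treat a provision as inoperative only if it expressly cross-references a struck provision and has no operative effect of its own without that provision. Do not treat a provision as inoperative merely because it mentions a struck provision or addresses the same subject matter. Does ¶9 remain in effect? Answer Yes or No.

¶5 is struck. ¶8 has no operative effect of its own apart from ¶5 and is therefore inoperative. ¶7 declares ¶3, ¶5, and ¶9 mutually dependent; since one of them has fallen, all of them are of no effect. That brings down ¶3 and ¶9 as well. The remainder continues in force under ¶7. ¶1, ¶2, ¶4, ¶6, and ¶7 remain in effect. ¶9 is among the inoperative provisions, so the answer is no.

No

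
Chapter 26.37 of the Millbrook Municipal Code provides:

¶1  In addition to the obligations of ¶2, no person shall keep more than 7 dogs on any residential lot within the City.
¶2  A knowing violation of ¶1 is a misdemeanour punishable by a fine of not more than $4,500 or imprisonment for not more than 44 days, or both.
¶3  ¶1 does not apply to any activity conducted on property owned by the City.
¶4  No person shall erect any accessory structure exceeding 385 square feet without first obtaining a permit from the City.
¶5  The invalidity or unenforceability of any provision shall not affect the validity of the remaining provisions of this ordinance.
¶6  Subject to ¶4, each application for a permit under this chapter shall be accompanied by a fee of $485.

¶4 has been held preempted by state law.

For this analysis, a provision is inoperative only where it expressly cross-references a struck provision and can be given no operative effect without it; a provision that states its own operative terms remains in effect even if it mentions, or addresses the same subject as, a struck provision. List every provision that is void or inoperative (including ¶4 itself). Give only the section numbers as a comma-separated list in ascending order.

¶4 is struck. Although ¶6 refers to ¶4, its operative terms do not depend on ¶4, so it remains in effect. Nothing else in the ordinance is defined by reference to ¶4. Under the severability clause in ¶5, the remaining provisions continue in force. ¶1, ¶2, ¶3, ¶5, and ¶6 remain in effect.

4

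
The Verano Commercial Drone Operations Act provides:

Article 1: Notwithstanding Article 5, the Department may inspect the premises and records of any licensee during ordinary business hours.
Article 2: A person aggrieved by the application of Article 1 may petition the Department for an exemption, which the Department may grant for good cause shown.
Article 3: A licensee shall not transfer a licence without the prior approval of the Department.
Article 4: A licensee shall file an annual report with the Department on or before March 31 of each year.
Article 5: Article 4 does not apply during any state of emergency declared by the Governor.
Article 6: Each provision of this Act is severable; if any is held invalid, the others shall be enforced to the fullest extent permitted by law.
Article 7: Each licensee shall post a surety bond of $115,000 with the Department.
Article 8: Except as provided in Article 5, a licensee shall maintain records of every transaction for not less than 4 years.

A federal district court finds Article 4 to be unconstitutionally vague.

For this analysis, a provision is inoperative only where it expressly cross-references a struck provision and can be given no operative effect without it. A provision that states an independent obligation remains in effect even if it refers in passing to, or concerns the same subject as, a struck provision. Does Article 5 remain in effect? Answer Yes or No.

No

Article 4 is struck. Article 5 operates only by reference to Article 4, so it falls with Article 4. Article 1 mentions Article 5 but its own obligation stands independently of Article 5, so Article 1 is not affected. Although Article 8 refers to Article 5, its operative terms do not depend on Article 5, so it remains in effect. Under the severability clause in Article 6, the remaining provisions continue in force. Article 1, Article 2, Article 3, Article 6, Article 7, and Article 8 remain in effect. Article 5 is among the inoperative provisions, so the answer is no.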